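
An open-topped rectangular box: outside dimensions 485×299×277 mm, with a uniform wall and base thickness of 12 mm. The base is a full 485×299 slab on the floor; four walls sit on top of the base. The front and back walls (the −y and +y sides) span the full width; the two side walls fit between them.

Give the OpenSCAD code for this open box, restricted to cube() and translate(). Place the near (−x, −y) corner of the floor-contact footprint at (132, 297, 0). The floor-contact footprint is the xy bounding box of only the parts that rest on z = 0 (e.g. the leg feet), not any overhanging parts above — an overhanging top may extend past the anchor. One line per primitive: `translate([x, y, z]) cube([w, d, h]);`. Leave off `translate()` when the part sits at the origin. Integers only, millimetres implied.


translate([132, 297, 0]) cube([485, 299, 12]);
translate([132, 297, 12]) cube([485, 12, 265]);
translate([132, 584, 12]) cube([485, 12, 265]);
translate([132, 309, 12]) cube([12, 275, 265]);
translate([605, 309, 12]) cube([12, 275, 265]);


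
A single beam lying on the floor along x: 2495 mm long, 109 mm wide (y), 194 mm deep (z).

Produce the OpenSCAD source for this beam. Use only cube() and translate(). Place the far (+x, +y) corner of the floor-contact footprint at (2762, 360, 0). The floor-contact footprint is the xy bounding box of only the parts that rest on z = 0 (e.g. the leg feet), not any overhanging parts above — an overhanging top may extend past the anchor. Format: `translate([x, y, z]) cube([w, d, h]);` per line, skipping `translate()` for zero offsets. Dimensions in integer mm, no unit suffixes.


translate([267, 251, 0]) cube([2495, 109, 194]);


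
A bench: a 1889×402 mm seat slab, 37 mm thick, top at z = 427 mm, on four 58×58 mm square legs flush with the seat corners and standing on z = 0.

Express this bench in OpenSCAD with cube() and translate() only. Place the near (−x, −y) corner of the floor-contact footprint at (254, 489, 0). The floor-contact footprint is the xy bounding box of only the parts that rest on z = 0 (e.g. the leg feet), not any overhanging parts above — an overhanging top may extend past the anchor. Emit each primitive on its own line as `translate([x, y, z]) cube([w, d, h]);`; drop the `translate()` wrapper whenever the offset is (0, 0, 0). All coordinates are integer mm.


translate([254, 489, 390]) cube([1889, 402, 37]);
translate([254, 489, 0]) cube([58, 58, 390]);
translate([254, 833, 0]) cube([58, 58, 390]);
translate([2085, 489, 0]) cube([58, 58, 390]);
translate([2085, 833, 0]) cube([58, 58, 390]);


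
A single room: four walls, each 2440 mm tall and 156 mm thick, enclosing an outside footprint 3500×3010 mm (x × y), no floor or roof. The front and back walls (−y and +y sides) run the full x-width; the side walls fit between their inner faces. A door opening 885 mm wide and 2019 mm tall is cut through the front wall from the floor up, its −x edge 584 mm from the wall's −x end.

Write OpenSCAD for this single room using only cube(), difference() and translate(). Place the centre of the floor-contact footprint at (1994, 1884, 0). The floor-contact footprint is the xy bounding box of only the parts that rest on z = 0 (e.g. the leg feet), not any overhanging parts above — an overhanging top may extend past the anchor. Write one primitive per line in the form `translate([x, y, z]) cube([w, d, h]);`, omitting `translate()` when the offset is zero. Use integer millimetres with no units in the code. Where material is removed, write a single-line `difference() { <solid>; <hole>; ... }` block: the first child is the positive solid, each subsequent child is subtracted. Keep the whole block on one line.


difference() { translate([244, 379, 0]) cube([3500, 156, 2440]); translate([828, 379, 0]) cube([885, 156, 2019]); }
translate([244, 3233, 0]) cube([3500, 156, 2440]);
translate([244, 535, 0]) cube([156, 2698, 2440]);
translate([3588, 535, 0]) cube([156, 2698, 2440]);


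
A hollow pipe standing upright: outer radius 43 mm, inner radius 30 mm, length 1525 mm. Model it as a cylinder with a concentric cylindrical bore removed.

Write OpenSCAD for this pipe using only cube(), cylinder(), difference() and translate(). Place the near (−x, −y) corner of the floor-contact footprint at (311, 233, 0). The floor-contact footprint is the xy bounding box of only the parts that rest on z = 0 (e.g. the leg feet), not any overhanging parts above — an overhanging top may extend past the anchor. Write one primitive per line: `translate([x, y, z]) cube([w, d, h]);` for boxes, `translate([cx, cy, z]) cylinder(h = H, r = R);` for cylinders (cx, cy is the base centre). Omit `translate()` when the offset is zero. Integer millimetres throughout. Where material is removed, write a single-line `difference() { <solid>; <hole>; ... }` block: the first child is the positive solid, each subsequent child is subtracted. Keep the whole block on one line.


difference() { translate([354, 276, 0]) cylinder(h = 1525, r = 43); translate([354, 276, 0]) cylinder(h = 1525, r = 30); }


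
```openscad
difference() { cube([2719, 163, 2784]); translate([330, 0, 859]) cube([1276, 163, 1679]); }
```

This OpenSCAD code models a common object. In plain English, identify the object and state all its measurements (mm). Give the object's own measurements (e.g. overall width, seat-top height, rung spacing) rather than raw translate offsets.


A wall 2719 mm long (x), 163 mm thick (y), 2784 mm tall, with a rectangular window opening cut through it. The opening is 1276 mm wide and 1679 mm tall; its sill is at z = 859 mm and its near (−x) edge is 330 mm from the wall's −x end. The opening passes through the full wall thickness.


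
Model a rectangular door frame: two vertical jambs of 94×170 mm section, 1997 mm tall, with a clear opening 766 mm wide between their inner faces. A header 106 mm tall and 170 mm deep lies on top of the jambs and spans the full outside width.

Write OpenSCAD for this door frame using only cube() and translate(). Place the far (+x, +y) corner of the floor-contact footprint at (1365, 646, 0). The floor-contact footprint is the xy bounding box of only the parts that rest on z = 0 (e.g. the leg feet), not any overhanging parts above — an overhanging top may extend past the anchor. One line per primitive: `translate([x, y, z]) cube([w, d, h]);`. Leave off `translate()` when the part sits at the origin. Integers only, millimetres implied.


translate([411, 476, 0]) cube([94, 170, 1997]);
translate([1271, 476, 0]) cube([94, 170, 1997]);
translate([411, 476, 1997]) cube([954, 170, 106]);


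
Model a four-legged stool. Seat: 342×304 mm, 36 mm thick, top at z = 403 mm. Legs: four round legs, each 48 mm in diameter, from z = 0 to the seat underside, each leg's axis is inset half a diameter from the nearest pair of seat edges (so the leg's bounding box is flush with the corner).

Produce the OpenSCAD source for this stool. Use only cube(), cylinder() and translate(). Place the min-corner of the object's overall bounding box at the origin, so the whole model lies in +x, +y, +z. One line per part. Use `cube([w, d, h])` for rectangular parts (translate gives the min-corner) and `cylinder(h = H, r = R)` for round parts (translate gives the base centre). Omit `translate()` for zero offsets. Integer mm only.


// leg_h = 403 - 36 = 367
translate([0, 0, 367]) cube([342, 304, 36]);
translate([24, 24, 0]) cylinder(h = 367, r = 24);
translate([318, 24, 0]) cylinder(h = 367, r = 24);
translate([24, 280, 0]) cylinder(h = 367, r = 24);
translate([318, 280, 0]) cylinder(h = 367, r = 24);


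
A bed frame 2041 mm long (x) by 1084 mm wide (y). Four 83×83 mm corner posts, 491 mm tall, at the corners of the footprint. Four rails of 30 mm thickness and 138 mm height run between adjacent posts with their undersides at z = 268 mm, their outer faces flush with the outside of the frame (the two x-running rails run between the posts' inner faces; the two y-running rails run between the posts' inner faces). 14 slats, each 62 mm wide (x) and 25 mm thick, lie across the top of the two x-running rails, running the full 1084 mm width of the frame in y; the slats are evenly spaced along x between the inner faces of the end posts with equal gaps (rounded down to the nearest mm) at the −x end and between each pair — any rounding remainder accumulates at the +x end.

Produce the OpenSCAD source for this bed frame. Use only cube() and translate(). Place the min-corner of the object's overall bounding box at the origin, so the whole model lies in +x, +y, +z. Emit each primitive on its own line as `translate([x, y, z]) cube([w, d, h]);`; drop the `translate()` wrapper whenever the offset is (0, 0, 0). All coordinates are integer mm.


// slat z = rail_z + rail_h = 268 + 138 = 406
// slat gap = ⌊(1875 − 14·62) / 15⌋ = 67
cube([83, 83, 491]);
translate([0, 1001, 0]) cube([83, 83, 491]);
translate([1958, 0, 0]) cube([83, 83, 491]);
translate([1958, 1001, 0]) cube([83, 83, 491]);
translate([83, 0, 268]) cube([1875, 30, 138]);
translate([83, 1054, 268]) cube([1875, 30, 138]);
translate([0, 83, 268]) cube([30, 918, 138]);
translate([2011, 83, 268]) cube([30, 918, 138]);
translate([150, 0, 406]) cube([62, 1084, 25]);
translate([279, 0, 406]) cube([62, 1084, 25]);
translate([408, 0, 406]) cube([62, 1084, 25]);
translate([537, 0, 406]) cube([62, 1084, 25]);
translate([666, 0, 406]) cube([62, 1084, 25]);
translate([795, 0, 406]) cube([62, 1084, 25]);
translate([924, 0, 406]) cube([62, 1084, 25]);
translate([1053, 0, 406]) cube([62, 1084, 25]);
translate([1182, 0, 406]) cube([62, 1084, 25]);
translate([1311, 0, 406]) cube([62, 1084, 25]);
translate([1440, 0, 406]) cube([62, 1084, 25]);
translate([1569, 0, 406]) cube([62, 1084, 25]);
translate([1698, 0, 406]) cube([62, 1084, 25]);
translate([1827, 0, 406]) cube([62, 1084, 25]);


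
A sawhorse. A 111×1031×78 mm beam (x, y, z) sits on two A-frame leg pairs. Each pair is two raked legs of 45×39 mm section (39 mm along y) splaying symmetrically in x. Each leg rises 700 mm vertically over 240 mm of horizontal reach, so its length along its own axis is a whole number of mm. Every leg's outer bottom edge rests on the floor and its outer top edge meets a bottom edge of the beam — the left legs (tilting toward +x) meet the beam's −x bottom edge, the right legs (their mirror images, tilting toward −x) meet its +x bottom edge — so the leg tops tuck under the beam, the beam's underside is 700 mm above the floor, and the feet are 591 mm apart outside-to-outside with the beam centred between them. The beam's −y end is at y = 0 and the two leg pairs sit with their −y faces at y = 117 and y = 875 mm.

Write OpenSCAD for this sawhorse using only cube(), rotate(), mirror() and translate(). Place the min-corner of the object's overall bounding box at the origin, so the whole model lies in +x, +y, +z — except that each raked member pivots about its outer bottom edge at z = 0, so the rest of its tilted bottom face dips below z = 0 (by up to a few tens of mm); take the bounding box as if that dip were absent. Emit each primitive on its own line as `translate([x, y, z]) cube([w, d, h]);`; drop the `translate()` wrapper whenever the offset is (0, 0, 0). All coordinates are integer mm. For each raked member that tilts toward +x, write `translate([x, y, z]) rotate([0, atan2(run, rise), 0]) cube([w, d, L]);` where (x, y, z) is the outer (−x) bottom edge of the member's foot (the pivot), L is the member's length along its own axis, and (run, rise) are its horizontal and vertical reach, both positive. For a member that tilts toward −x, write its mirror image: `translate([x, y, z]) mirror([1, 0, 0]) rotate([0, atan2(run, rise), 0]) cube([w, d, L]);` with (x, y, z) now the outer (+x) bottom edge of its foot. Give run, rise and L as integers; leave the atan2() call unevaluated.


// leg length = √(240² + 700²) = 740
// right-leg outer foot x = 2·240 + 111 = 591
// beam min-corner = (240, 0, 700)
translate([240, 0, 700]) cube([111, 1031, 78]);
translate([0, 117, 0]) rotate([0, atan2(240, 700), 0]) cube([45, 39, 740]);
translate([591, 117, 0]) mirror([1, 0, 0]) rotate([0, atan2(240, 700), 0]) cube([45, 39, 740]);
translate([0, 875, 0]) rotate([0, atan2(240, 700), 0]) cube([45, 39, 740]);
translate([591, 875, 0]) mirror([1, 0, 0]) rotate([0, atan2(240, 700), 0]) cube([45, 39, 740]);


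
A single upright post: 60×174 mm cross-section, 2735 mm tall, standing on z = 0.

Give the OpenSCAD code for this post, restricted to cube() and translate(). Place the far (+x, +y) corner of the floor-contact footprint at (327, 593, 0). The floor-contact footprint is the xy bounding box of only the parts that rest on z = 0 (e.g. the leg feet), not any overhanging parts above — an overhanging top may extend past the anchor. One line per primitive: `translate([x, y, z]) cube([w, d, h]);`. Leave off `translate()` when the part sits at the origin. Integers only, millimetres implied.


translate([267, 419, 0]) cube([60, 174, 2735]);


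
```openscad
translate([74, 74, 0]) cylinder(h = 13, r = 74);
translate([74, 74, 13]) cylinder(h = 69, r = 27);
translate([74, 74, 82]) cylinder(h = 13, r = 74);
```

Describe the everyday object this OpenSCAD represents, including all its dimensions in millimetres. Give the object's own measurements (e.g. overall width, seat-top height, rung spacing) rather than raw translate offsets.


A spool: two coaxial disc flanges of radius 74 mm and thickness 13 mm, joined by a core cylinder of radius 27 mm and height 69 mm. The lower flange rests on z = 0 and the three cylinders share a vertical axis.


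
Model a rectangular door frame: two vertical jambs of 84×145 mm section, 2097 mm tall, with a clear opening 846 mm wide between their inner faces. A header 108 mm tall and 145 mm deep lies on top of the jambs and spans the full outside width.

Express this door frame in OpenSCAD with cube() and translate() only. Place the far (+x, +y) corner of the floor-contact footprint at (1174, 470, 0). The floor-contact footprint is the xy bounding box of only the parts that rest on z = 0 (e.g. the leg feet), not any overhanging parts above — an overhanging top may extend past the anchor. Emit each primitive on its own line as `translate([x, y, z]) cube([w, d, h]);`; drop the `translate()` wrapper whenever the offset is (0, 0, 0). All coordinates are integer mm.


translate([160, 325, 0]) cube([84, 145, 2097]);
translate([1090, 325, 0]) cube([84, 145, 2097]);
translate([160, 325, 2097]) cube([1014, 145, 108]);


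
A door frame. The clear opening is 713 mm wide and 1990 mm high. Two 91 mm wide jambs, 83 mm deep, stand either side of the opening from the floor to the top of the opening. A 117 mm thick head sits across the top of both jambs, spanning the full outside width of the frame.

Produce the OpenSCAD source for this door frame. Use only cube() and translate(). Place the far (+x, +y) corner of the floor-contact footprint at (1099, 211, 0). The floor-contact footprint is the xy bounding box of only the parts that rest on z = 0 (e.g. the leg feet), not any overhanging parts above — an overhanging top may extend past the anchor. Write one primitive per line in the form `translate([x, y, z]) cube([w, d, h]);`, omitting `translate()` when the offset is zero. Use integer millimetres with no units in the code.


translate([204, 128, 0]) cube([91, 83, 1990]);
translate([1008, 128, 0]) cube([91, 83, 1990]);
translate([204, 128, 1990]) cube([895, 83, 117]);


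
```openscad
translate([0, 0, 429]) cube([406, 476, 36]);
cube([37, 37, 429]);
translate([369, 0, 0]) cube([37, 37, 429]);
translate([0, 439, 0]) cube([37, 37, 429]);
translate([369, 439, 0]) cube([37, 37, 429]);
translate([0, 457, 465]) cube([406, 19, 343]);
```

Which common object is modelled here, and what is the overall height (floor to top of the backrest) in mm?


A chair. The overall height is 808 mm.

A slab on four corner posts with a tall panel at the back — a chair. The seat slab sits at z = 429 with thickness 36, and the 343 mm backrest starts at the seat top, so the overall height is 429 + 36 + 343 = 808 mm.


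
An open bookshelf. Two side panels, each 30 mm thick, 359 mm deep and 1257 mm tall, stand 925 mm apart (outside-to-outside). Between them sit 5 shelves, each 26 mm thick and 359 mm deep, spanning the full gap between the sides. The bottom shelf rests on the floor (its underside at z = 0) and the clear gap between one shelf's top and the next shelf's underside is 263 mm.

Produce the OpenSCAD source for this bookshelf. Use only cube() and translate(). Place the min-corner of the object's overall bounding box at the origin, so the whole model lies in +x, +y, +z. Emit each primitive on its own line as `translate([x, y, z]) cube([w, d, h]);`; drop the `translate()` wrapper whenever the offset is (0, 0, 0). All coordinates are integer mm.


cube([30, 359, 1257]);
translate([895, 0, 0]) cube([30, 359, 1257]);
translate([30, 0, 0]) cube([865, 359, 26]);
translate([30, 0, 289]) cube([865, 359, 26]);
translate([30, 0, 578]) cube([865, 359, 26]);
translate([30, 0, 867]) cube([865, 359, 26]);
translate([30, 0, 1156]) cube([865, 359, 26]);


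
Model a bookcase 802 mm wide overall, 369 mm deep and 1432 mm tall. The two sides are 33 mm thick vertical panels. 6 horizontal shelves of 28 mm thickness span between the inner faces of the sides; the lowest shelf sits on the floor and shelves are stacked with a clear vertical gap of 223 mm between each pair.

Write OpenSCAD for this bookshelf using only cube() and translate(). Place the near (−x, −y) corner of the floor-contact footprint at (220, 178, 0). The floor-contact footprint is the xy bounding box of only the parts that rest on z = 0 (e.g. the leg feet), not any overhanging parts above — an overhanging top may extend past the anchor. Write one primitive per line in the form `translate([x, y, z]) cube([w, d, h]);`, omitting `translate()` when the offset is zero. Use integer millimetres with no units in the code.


translate([220, 178, 0]) cube([33, 369, 1432]);
translate([989, 178, 0]) cube([33, 369, 1432]);
translate([253, 178, 0]) cube([736, 369, 28]);
translate([253, 178, 251]) cube([736, 369, 28]);
translate([253, 178, 502]) cube([736, 369, 28]);
translate([253, 178, 753]) cube([736, 369, 28]);
translate([253, 178, 1004]) cube([736, 369, 28]);
translate([253, 178, 1255]) cube([736, 369, 28]);


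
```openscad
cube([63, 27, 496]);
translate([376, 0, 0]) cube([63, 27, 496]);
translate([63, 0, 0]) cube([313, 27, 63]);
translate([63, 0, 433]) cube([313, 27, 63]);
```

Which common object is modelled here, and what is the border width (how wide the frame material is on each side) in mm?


A picture frame. The border width is 63 mm.

Four thin pieces enclosing a rectangular opening — a picture frame. The two full-height stiles are 496 mm tall; the top rail sits at z = 433 and is 63 mm tall, so the border above the opening is 496 − 433 = 63 mm, matching the stile x-width.


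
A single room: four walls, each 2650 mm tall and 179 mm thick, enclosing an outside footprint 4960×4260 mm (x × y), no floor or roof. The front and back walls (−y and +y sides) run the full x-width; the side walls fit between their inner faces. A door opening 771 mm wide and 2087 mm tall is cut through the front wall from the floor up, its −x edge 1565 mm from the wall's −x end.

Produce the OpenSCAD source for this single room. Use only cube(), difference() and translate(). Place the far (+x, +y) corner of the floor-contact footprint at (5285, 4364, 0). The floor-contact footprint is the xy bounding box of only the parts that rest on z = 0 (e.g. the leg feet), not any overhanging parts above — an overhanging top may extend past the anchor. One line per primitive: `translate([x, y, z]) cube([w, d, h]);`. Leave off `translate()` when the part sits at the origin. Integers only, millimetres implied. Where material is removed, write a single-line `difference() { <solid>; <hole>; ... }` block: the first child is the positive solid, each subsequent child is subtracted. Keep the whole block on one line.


difference() { translate([325, 104, 0]) cube([4960, 179, 2650]); translate([1890, 104, 0]) cube([771, 179, 2087]); }
translate([325, 4185, 0]) cube([4960, 179, 2650]);
translate([325, 283, 0]) cube([179, 3902, 2650]);
translate([5106, 283, 0]) cube([179, 3902, 2650]);


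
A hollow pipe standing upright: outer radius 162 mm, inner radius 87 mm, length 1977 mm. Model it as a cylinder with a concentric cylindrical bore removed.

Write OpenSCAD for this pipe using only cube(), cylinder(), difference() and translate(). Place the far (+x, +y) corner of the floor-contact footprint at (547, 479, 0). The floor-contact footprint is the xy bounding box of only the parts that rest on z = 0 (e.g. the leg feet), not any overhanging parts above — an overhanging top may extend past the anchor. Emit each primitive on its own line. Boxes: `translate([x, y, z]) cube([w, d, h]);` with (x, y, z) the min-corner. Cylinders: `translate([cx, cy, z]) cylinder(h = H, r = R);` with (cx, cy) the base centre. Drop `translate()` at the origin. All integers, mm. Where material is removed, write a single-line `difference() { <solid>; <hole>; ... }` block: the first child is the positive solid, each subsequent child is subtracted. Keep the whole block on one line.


difference() { translate([385, 317, 0]) cylinder(h = 1977, r = 162); translate([385, 317, 0]) cylinder(h = 1977, r = 87); }


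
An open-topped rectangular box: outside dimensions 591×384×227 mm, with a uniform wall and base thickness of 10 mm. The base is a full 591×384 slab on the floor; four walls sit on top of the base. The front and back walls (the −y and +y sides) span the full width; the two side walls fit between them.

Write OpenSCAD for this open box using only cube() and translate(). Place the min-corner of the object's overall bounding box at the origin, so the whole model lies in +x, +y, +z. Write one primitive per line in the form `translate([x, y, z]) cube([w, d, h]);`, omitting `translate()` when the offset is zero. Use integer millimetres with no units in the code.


cube([591, 384, 10]);
translate([0, 0, 10]) cube([591, 10, 217]);
translate([0, 374, 10]) cube([591, 10, 217]);
translate([0, 10, 10]) cube([10, 364, 217]);
translate([581, 10, 10]) cube([10, 364, 217]);


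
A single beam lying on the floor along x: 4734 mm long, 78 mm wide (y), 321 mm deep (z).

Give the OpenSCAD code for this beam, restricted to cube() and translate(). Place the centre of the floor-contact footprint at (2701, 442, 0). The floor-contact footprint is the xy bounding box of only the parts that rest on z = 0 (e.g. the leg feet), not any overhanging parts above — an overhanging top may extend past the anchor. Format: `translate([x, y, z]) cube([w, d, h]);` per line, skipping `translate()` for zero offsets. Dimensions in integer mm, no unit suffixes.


translate([334, 403, 0]) cube([4734, 78, 321]);


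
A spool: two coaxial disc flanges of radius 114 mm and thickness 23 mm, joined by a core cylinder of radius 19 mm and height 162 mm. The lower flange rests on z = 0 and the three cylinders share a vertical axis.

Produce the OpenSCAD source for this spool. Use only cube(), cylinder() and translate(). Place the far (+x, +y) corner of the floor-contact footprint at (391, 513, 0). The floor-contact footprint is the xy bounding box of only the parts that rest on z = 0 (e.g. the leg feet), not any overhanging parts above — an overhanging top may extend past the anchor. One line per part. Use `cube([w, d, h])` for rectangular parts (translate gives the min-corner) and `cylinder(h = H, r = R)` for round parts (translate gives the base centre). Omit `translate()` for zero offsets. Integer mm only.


translate([277, 399, 0]) cylinder(h = 23, r = 114);
translate([277, 399, 23]) cylinder(h = 162, r = 19);
translate([277, 399, 185]) cylinder(h = 23, r = 114);


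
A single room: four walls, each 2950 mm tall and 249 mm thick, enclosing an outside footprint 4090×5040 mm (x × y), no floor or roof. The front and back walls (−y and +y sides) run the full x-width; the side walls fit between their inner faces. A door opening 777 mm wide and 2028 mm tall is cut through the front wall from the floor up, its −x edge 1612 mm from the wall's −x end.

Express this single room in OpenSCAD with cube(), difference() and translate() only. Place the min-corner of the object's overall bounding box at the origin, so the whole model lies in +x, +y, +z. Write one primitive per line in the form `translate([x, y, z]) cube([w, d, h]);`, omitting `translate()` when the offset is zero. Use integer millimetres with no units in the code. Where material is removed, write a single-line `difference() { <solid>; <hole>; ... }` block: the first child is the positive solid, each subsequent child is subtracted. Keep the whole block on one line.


difference() { cube([4090, 249, 2950]); translate([1612, 0, 0]) cube([777, 249, 2028]); }
translate([0, 4791, 0]) cube([4090, 249, 2950]);
translate([0, 249, 0]) cube([249, 4542, 2950]);
translate([3841, 249, 0]) cube([249, 4542, 2950]);


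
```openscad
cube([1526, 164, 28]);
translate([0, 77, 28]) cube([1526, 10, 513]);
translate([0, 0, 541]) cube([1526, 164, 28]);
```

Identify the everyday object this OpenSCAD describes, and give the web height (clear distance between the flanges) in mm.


An I-beam. The web height is 513 mm.

Two wide flanges with a thin centred web — an I-beam. Overall 569 mm minus two 28 mm flanges gives a web of 569 − 2·28 = 513 mm.


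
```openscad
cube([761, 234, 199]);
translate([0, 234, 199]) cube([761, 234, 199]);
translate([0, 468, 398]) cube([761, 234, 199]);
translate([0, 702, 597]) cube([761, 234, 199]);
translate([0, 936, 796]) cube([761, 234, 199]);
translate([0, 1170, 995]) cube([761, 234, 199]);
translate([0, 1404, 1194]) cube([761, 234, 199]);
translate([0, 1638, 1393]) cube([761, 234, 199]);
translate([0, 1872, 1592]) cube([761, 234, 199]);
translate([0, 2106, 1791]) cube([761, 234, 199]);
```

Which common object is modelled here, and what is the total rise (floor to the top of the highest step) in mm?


A staircase. The total rise is 1990 mm.

10 identical blocks, each offset up and back from the previous — a staircase. Each step is 199 mm tall and there are 10 of them, so the total rise is 10 × 199 = 1990 mm.


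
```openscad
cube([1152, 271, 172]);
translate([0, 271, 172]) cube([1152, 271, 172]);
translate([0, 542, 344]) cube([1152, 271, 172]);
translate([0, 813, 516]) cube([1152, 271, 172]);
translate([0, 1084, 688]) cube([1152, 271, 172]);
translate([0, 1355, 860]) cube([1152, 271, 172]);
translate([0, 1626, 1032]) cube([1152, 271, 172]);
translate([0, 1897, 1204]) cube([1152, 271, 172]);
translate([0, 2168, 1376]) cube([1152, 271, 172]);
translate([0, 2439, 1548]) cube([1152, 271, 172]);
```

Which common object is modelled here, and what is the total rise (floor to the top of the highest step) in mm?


A staircase. The total rise is 1720 mm.

10 identical blocks, each offset up and back from the previous — a staircase. Each step is 172 mm tall and there are 10 of them, so the total rise is 10 × 172 = 1720 mm.


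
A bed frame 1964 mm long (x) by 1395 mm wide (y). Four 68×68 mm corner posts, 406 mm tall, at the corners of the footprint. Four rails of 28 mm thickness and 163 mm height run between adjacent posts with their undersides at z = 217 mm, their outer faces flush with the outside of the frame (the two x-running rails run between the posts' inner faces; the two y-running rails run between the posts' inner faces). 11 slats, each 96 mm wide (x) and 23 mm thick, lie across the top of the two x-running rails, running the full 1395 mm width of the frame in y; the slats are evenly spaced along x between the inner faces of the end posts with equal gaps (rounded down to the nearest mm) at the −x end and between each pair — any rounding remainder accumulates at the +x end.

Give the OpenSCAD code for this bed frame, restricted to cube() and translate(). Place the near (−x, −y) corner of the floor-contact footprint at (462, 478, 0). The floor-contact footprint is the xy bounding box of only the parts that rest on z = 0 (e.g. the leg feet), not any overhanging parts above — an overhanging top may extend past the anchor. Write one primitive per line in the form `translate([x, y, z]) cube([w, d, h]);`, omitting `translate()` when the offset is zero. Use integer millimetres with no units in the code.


translate([462, 478, 0]) cube([68, 68, 406]);
translate([462, 1805, 0]) cube([68, 68, 406]);
translate([2358, 478, 0]) cube([68, 68, 406]);
translate([2358, 1805, 0]) cube([68, 68, 406]);
translate([530, 478, 217]) cube([1828, 28, 163]);
translate([530, 1845, 217]) cube([1828, 28, 163]);
translate([462, 546, 217]) cube([28, 1259, 163]);
translate([2398, 546, 217]) cube([28, 1259, 163]);
translate([594, 478, 380]) cube([96, 1395, 23]);
translate([754, 478, 380]) cube([96, 1395, 23]);
translate([914, 478, 380]) cube([96, 1395, 23]);
translate([1074, 478, 380]) cube([96, 1395, 23]);
translate([1234, 478, 380]) cube([96, 1395, 23]);
translate([1394, 478, 380]) cube([96, 1395, 23]);
translate([1554, 478, 380]) cube([96, 1395, 23]);
translate([1714, 478, 380]) cube([96, 1395, 23]);
translate([1874, 478, 380]) cube([96, 1395, 23]);
translate([2034, 478, 380]) cube([96, 1395, 23]);
translate([2194, 478, 380]) cube([96, 1395, 23]);


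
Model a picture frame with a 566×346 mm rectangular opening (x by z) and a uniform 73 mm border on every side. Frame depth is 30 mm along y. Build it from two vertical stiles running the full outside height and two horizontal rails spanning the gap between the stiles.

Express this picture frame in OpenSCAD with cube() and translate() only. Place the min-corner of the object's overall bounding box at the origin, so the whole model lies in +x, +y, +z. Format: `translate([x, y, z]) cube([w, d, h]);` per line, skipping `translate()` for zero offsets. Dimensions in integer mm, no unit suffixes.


cube([73, 30, 492]);
translate([639, 0, 0]) cube([73, 30, 492]);
translate([73, 0, 0]) cube([566, 30, 73]);
translate([73, 0, 419]) cube([566, 30, 73]);


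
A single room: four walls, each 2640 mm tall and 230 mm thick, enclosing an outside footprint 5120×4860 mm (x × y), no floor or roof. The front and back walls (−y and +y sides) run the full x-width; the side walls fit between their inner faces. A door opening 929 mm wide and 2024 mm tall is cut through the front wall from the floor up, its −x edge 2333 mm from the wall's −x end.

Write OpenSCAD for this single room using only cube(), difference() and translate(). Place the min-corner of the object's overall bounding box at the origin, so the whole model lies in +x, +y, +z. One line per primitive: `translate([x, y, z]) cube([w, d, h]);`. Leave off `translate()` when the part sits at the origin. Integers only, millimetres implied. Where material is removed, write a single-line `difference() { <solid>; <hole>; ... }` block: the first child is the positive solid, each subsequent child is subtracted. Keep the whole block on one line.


difference() { cube([5120, 230, 2640]); translate([2333, 0, 0]) cube([929, 230, 2024]); }
translate([0, 4630, 0]) cube([5120, 230, 2640]);
translate([0, 230, 0]) cube([230, 4400, 2640]);
translate([4890, 230, 0]) cube([230, 4400, 2640]);


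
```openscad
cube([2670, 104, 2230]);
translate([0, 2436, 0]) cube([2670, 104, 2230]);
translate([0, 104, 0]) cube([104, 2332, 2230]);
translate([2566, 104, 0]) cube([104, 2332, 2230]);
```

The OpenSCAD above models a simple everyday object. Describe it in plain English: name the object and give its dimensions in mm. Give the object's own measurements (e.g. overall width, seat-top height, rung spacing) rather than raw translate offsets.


The wall frame of a small rectangular building: four walls, each 2230 mm tall and 104 mm thick, enclosing a footprint 2670 mm (x) by 2540 mm (y) outside-to-outside, with no floor or roof. The front and back walls (the −y and +y sides) span the full width; the two side walls fit between them.


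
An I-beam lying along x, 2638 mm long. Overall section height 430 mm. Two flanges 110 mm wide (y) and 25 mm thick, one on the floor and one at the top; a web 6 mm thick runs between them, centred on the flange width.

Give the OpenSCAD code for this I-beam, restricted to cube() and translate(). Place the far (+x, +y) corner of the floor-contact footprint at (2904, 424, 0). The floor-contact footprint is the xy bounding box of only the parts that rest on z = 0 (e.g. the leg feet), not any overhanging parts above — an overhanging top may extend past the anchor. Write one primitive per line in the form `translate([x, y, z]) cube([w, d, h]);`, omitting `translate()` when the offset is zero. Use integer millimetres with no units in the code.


translate([266, 314, 0]) cube([2638, 110, 25]);
translate([266, 366, 25]) cube([2638, 6, 380]);
translate([266, 314, 405]) cube([2638, 110, 25]);


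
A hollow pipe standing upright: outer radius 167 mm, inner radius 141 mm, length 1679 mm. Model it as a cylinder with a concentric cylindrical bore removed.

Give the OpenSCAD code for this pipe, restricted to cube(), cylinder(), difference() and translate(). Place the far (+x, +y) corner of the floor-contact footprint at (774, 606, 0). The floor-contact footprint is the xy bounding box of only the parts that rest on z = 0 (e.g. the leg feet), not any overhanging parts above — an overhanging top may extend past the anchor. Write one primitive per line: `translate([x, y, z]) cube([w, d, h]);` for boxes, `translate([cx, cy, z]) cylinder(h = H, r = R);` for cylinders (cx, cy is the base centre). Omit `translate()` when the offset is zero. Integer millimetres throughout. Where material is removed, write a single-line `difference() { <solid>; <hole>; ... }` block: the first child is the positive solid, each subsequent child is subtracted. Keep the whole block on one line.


difference() { translate([607, 439, 0]) cylinder(h = 1679, r = 167); translate([607, 439, 0]) cylinder(h = 1679, r = 141); }


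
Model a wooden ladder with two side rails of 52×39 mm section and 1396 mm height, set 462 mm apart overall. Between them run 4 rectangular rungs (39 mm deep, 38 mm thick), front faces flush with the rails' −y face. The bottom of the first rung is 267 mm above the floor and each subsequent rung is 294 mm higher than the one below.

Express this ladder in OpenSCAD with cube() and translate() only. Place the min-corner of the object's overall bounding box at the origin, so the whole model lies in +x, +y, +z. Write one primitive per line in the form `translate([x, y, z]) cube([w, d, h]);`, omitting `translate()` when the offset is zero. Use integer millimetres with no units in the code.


// rung span = 462 - 2*52 = 358
// rung[k] z = 267 + k*294
cube([52, 39, 1396]);
translate([410, 0, 0]) cube([52, 39, 1396]);
translate([52, 0, 267]) cube([358, 39, 38]);
translate([52, 0, 561]) cube([358, 39, 38]);
translate([52, 0, 855]) cube([358, 39, 38]);
translate([52, 0, 1149]) cube([358, 39, 38]);


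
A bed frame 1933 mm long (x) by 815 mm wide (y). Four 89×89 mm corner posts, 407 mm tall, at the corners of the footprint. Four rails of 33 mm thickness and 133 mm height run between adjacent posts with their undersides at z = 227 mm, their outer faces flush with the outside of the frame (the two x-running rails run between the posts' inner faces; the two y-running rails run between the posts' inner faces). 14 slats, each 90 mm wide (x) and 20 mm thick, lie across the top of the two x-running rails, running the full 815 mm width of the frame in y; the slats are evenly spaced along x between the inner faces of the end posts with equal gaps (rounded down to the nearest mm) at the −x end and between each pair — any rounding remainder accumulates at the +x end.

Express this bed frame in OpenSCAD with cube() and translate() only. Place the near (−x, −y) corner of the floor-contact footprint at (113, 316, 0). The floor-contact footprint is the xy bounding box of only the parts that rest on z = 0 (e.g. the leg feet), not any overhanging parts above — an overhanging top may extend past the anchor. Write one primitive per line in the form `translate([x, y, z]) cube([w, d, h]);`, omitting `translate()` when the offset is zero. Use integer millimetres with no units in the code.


translate([113, 316, 0]) cube([89, 89, 407]);
translate([113, 1042, 0]) cube([89, 89, 407]);
translate([1957, 316, 0]) cube([89, 89, 407]);
translate([1957, 1042, 0]) cube([89, 89, 407]);
translate([202, 316, 227]) cube([1755, 33, 133]);
translate([202, 1098, 227]) cube([1755, 33, 133]);
translate([113, 405, 227]) cube([33, 637, 133]);
translate([2013, 405, 227]) cube([33, 637, 133]);
translate([235, 316, 360]) cube([90, 815, 20]);
translate([358, 316, 360]) cube([90, 815, 20]);
translate([481, 316, 360]) cube([90, 815, 20]);
translate([604, 316, 360]) cube([90, 815, 20]);
translate([727, 316, 360]) cube([90, 815, 20]);
translate([850, 316, 360]) cube([90, 815, 20]);
translate([973, 316, 360]) cube([90, 815, 20]);
translate([1096, 316, 360]) cube([90, 815, 20]);
translate([1219, 316, 360]) cube([90, 815, 20]);
translate([1342, 316, 360]) cube([90, 815, 20]);
translate([1465, 316, 360]) cube([90, 815, 20]);
translate([1588, 316, 360]) cube([90, 815, 20]);
translate([1711, 316, 360]) cube([90, 815, 20]);
translate([1834, 316, 360]) cube([90, 815, 20]);


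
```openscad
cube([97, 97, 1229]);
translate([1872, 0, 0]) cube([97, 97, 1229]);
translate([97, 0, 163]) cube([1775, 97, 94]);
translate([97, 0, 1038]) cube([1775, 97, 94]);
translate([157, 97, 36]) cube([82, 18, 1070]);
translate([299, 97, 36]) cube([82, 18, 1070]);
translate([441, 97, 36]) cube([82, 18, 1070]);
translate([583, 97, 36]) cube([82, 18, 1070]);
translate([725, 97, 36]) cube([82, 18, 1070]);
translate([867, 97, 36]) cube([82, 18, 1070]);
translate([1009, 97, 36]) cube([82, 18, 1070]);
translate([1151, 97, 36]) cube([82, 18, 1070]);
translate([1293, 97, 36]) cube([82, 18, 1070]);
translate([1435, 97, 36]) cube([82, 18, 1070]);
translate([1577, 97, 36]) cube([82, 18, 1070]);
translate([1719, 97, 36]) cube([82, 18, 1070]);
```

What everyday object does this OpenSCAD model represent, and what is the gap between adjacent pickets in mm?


A fence section. The picket gap is 60 mm.

Two posts, two rails, 12 pickets — a fence section. Span 1775 mm holds 12 pickets of 82 mm with 13 equal gaps: ⌊(1775 − 12·82) / 13⌋ = 60 mm.


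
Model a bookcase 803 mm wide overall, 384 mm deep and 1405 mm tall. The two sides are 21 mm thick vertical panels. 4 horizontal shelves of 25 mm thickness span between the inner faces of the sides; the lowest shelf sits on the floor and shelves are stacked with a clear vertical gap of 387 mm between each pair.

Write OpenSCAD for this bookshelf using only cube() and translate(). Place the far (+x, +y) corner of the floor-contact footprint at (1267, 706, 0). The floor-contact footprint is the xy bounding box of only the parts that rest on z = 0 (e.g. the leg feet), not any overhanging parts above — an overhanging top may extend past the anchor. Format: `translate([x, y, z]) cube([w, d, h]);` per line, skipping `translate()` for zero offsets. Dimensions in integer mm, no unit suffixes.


translate([464, 322, 0]) cube([21, 384, 1405]);
translate([1246, 322, 0]) cube([21, 384, 1405]);
translate([485, 322, 0]) cube([761, 384, 25]);
translate([485, 322, 412]) cube([761, 384, 25]);
translate([485, 322, 824]) cube([761, 384, 25]);
translate([485, 322, 1236]) cube([761, 384, 25]);


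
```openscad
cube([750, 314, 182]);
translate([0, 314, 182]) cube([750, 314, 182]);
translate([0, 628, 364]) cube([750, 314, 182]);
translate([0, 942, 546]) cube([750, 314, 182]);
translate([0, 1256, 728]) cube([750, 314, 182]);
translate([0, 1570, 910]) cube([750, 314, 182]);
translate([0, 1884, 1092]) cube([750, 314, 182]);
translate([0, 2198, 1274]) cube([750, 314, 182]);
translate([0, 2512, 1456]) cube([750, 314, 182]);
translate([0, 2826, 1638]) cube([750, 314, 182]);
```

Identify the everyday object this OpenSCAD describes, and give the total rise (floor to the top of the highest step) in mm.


A staircase. The total rise is 1820 mm.

10 identical blocks, each offset up and back from the previous — a staircase. Each step is 182 mm tall and there are 10 of them, so the total rise is 10 × 182 = 1820 mm.
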